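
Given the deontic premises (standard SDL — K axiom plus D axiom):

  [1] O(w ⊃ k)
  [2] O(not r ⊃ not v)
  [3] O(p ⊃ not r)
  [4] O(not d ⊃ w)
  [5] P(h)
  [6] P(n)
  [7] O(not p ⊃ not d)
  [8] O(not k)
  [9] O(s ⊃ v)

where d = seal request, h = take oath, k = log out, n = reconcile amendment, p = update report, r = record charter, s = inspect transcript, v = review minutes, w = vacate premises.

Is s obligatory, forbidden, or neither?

From premise 8 we have O(not k).
Premise 1 is O(w ⊃ k); contrapositively O(not k ⊃ not w). Since O(not k) holds, K gives O(not w).
The contrapositive of premise 4 (O(not d ⊃ w)) is O(not w ⊃ d), and O(not w) is already established, so O(d).
The contrapositive of premise 7 (O(not p ⊃ not d)) is O(d ⊃ p), and O(d) is already established, so O(p).
With premise 3, O(p ⊃ not r), the K-axiom yields O(not r).
Applying K to premise 2 (O(not r ⊃ not v)) and O(not r) yields O(not v).
The contrapositive of premise 9 (O(s ⊃ v)) is O(not v ⊃ not s), and O(not v) is already established, so O(not s).
Premises 5, 6 do not contribute to this derivation.
Thus O(not s), which is F(s): s is forbidden.

Forbidden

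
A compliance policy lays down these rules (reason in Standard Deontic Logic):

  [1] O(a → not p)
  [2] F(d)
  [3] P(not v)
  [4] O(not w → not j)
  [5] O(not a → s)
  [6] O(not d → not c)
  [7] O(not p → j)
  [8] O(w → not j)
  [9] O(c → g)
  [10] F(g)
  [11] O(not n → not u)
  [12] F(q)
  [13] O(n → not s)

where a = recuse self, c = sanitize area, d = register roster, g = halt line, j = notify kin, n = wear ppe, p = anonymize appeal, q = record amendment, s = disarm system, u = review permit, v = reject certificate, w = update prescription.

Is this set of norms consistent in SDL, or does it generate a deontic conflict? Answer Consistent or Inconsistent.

Consistent

Premise 9 is O(c → g), but O(c) is not derivable from the premises, so it does not yield O(g).
So O(g) is not derivable, and the apparent clash with O(not g) does not arise.
A world satisfying every obligation exists (e.g. a=false, c=false, d=false, g=false, j=false, n=false, p=true, q=false, s=true, u=false, v=false, w=false); no atom is both obligatory and forbidden, so the set is consistent.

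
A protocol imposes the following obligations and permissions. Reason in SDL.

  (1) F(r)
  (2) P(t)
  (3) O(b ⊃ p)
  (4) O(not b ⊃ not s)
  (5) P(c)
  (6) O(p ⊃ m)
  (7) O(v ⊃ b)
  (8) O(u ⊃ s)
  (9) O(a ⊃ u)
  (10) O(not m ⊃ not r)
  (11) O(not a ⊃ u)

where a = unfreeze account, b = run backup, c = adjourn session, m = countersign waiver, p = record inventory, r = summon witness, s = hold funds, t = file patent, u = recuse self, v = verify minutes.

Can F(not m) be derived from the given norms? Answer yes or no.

Premises 9 and 11 are O(a ⊃ u) and O(not a ⊃ u); every ideal world satisfies a or not a, so in either case u holds — hence O(u).
From O(u) and premise 8, O(u ⊃ s), we obtain O(s).
The contrapositive of premise 4 (O(not b ⊃ not s)) is O(s ⊃ b), and O(s) is already established, so O(b).
From O(b) and premise 3, O(b ⊃ p), we obtain O(p).
Applying K to premise 6 (O(p ⊃ m)) and O(p) yields O(m).
Premises 1, 2, 5, 7, 10 do not contribute to this derivation.
So O(m) holds, i.e. F(not m). The claim follows.

Yes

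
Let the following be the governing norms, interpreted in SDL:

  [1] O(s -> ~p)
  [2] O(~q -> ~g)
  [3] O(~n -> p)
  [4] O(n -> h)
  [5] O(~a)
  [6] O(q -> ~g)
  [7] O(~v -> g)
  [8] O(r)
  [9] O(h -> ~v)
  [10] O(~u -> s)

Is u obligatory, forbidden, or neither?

By case analysis on ~q: premise 2 gives O(~q -> ~g) and premise 6 gives O(q -> ~g), so O(~g) either way.
Premise 7, O(~v -> g), contraposes to O(~g -> v); with O(~g) we get O(v).
Premise 9 is O(h -> ~v); contrapositively O(v -> ~h). Since O(v) holds, K gives O(~h).
Premise 4, O(n -> h), contraposes to O(~h -> ~n); with O(~h) we get O(~n).
With premise 3, O(~n -> p), the K-axiom yields O(p).
The contrapositive of premise 1 (O(s -> ~p)) is O(p -> ~s), and O(p) is already established, so O(~s).
Premise 10 is O(~u -> s); contrapositively O(~s -> u). Since O(~s) holds, K gives O(u).
Premises 5, 8 do not contribute to this derivation.
Hence u is obligatory.

Obligatory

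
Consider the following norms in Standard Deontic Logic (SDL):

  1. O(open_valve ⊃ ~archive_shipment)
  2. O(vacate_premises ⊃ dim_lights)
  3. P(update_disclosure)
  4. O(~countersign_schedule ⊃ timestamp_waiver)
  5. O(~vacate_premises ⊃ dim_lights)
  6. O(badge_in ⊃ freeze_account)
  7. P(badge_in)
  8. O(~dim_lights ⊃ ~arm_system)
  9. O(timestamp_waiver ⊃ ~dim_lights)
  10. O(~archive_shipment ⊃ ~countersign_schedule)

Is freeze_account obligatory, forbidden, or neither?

Premise 6 is O(badge_in ⊃ freeze_account), but O(badge_in) is not derivable from the premises (the permission P(badge_in) asserts only ~O(~badge_in), not O(badge_in)), so it does not yield O(freeze_account).
No premise or chain of K-axiom applications forces O(freeze_account), and none forces O(~freeze_account). So freeze_account is neither obligatory nor forbidden under these norms.

Neither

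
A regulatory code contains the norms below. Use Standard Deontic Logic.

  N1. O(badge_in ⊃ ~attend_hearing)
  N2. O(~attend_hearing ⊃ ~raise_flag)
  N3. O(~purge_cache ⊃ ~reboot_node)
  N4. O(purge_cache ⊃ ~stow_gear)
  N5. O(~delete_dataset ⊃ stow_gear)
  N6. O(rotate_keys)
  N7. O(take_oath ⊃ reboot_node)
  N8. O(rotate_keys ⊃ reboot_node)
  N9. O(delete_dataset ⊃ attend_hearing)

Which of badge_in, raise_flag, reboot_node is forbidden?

Premise 6 states O(rotate_keys) outright.
With premise 8, O(rotate_keys ⊃ reboot_node), the K-axiom yields O(reboot_node).
The contrapositive of premise 3 (O(~purge_cache ⊃ ~reboot_node)) is O(reboot_node ⊃ purge_cache), and O(reboot_node) is already established, so O(purge_cache).
Applying K to premise 4 (O(purge_cache ⊃ ~stow_gear)) and O(purge_cache) yields O(~stow_gear).
Premise 5, O(~delete_dataset ⊃ stow_gear), contraposes to O(~stow_gear ⊃ delete_dataset); with O(~stow_gear) we get O(delete_dataset).
From O(delete_dataset) and premise 9, O(delete_dataset ⊃ attend_hearing), we obtain O(attend_hearing).
The contrapositive of premise 1 (O(badge_in ⊃ ~attend_hearing)) is O(attend_hearing ⊃ ~badge_in), and O(attend_hearing) is already established, so O(~badge_in).
So O(~badge_in) holds, i.e. badge_in is forbidden. None of the other listed options is forbidden under the premises.

badge_in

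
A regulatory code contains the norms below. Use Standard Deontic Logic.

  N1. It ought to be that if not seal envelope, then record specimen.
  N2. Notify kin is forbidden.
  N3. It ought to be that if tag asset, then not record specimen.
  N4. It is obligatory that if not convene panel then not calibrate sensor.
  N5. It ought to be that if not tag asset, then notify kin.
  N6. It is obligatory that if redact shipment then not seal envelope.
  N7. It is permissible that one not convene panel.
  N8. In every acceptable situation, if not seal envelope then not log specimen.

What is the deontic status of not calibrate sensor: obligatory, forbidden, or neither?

Premise 4 is O(¬convene_panel → ¬calibrate_sensor), but O(¬convene_panel) is not derivable from the premises (the permission P(¬convene_panel) asserts only ¬O(convene_panel), not O(¬convene_panel)), so it does not yield O(¬calibrate_sensor).
No premise or chain of K-axiom applications forces O(¬calibrate_sensor), and none forces O(calibrate_sensor). So ¬calibrate_sensor is neither obligatory nor forbidden under these norms.

Neither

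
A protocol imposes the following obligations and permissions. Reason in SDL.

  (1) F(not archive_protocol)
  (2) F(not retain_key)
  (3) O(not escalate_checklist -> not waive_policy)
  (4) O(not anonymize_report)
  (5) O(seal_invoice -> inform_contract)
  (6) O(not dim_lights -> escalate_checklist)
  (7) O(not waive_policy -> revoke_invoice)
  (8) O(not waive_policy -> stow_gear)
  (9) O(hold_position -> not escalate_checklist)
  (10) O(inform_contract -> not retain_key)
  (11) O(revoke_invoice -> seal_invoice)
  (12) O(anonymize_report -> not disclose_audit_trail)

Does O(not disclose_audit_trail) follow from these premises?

No

Premise 12 is O(anonymize_report -> not disclose_audit_trail), but O(anonymize_report) is not derivable from the premises, so it does not yield O(not disclose_audit_trail).
No other premise forces O(not disclose_audit_trail). An ideal world satisfying every premise can still have not disclose_audit_trail false, so O(not disclose_audit_trail) is not derivable.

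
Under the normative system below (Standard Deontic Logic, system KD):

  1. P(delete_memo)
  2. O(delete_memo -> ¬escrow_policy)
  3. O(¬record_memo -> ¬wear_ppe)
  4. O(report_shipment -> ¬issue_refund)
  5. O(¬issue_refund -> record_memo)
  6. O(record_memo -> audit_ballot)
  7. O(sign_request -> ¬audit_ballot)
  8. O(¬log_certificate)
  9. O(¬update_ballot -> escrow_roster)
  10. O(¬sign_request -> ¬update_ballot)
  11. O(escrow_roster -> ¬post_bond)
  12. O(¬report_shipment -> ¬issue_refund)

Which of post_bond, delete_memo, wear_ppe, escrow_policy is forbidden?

By case analysis on ¬report_shipment: premise 12 gives O(¬report_shipment -> ¬issue_refund) and premise 4 gives O(report_shipment -> ¬issue_refund), so O(¬issue_refund) either way.
Premise 5 is O(¬issue_refund -> record_memo); since O(¬issue_refund), deontic closure gives O(record_memo).
With premise 6, O(record_memo -> audit_ballot), the K-axiom yields O(audit_ballot).
The contrapositive of premise 7 (O(sign_request -> ¬audit_ballot)) is O(audit_ballot -> ¬sign_request), and O(audit_ballot) is already established, so O(¬sign_request).
With premise 10, O(¬sign_request -> ¬update_ballot), the K-axiom yields O(¬update_ballot).
With premise 9, O(¬update_ballot -> escrow_roster), the K-axiom yields O(escrow_roster).
With premise 11, O(escrow_roster -> ¬post_bond), the K-axiom yields O(¬post_bond).
So O(¬post_bond) holds, i.e. post_bond is forbidden. None of the other listed options is forbidden under the premises.

post_bond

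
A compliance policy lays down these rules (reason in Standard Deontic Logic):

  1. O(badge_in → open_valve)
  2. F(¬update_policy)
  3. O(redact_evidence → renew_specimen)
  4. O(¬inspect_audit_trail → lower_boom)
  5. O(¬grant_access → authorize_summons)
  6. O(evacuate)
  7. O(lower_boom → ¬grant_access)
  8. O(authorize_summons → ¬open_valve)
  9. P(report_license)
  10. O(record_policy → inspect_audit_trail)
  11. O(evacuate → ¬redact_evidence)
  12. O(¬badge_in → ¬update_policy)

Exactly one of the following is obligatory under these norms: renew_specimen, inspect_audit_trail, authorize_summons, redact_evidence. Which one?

inspect_audit_trail

Premise 2, F(¬update_policy), is equivalent to O(update_policy).
The contrapositive of premise 12 (O(¬badge_in → ¬update_policy)) is O(update_policy → badge_in), and O(update_policy) is already established, so O(badge_in).
Premise 1 is O(badge_in → open_valve); since O(badge_in), deontic closure gives O(open_valve).
Premise 8 is O(authorize_summons → ¬open_valve); contrapositively O(open_valve → ¬authorize_summons). Since O(open_valve) holds, K gives O(¬authorize_summons).
Premise 5 is O(¬grant_access → authorize_summons); contrapositively O(¬authorize_summons → grant_access). Since O(¬authorize_summons) holds, K gives O(grant_access).
Premise 7, O(lower_boom → ¬grant_access), contraposes to O(grant_access → ¬lower_boom); with O(grant_access) we get O(¬lower_boom).
The contrapositive of premise 4 (O(¬inspect_audit_trail → lower_boom)) is O(¬lower_boom → inspect_audit_trail), and O(¬lower_boom) is already established, so O(inspect_audit_trail).
So O(inspect_audit_trail) holds — inspect_audit_trail is obligatory. None of the other listed options is made obligatory by any chain of premises.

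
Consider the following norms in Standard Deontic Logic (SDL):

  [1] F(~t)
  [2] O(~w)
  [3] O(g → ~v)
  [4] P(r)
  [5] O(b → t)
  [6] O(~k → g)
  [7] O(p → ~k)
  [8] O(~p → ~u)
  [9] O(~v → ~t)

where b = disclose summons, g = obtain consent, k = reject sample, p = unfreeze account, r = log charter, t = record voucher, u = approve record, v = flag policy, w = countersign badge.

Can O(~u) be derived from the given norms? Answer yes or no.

Yes

F(~t) at premise 1 means O(t).
The contrapositive of premise 9 (O(~v → ~t)) is O(t → v), and O(t) is already established, so O(v).
The contrapositive of premise 3 (O(g → ~v)) is O(v → ~g), and O(v) is already established, so O(~g).
Premise 6, O(~k → g), contraposes to O(~g → k); with O(~g) we get O(k).
Premise 7 is O(p → ~k); contrapositively O(k → ~p). Since O(k) holds, K gives O(~p).
Applying K to premise 8 (O(~p → ~u)) and O(~p) yields O(~u).
Premises 2, 4, 5 do not contribute to this derivation.
So O(~u) follows.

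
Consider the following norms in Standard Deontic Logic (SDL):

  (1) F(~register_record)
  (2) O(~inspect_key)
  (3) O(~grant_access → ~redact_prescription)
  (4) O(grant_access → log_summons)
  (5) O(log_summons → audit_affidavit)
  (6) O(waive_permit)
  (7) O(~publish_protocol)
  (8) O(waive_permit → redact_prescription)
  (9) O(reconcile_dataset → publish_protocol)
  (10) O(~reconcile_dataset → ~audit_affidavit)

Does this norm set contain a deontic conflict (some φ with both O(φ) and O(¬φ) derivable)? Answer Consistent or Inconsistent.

Premise 6 gives O(waive_permit).
Applying K to premise 8 (O(waive_permit → redact_prescription)) and O(waive_permit) yields O(redact_prescription).
Premise 3 is O(~grant_access → ~redact_prescription); contrapositively O(redact_prescription → grant_access). Since O(redact_prescription) holds, K gives O(grant_access).
Premise 4 is O(grant_access → log_summons); since O(grant_access), deontic closure gives O(log_summons).
From O(log_summons) and premise 5, O(log_summons → audit_affidavit), we obtain O(audit_affidavit).
The contrapositive of premise 10 (O(~reconcile_dataset → ~audit_affidavit)) is O(audit_affidavit → reconcile_dataset), and O(audit_affidavit) is already established, so O(reconcile_dataset).
From O(reconcile_dataset) and premise 9, O(reconcile_dataset → publish_protocol), we obtain O(publish_protocol).
Yet premise 7 states O(~publish_protocol).
We now have both O(publish_protocol) and O(~publish_protocol) — publish_protocol is simultaneously obligatory and forbidden, violating the D-axiom.

Inconsistent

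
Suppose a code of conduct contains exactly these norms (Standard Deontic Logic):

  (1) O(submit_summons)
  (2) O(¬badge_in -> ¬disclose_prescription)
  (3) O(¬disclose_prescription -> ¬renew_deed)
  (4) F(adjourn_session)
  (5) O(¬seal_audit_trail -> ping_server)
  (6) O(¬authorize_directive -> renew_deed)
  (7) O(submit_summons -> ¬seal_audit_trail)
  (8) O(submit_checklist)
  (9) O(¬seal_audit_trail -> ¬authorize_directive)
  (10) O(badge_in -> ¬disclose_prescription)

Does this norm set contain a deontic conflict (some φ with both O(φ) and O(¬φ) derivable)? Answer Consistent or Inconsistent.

Premises 10 and 2 cover both cases: O(badge_in -> ¬disclose_prescription) and O(¬badge_in -> ¬disclose_prescription). Since badge_in ∨ ¬badge_in is a tautology, O(¬disclose_prescription) follows.
Applying K to premise 3 (O(¬disclose_prescription -> ¬renew_deed)) and O(¬disclose_prescription) yields O(¬renew_deed).
Premise 6 is O(¬authorize_directive -> renew_deed); contrapositively O(¬renew_deed -> authorize_directive). Since O(¬renew_deed) holds, K gives O(authorize_directive).
The contrapositive of premise 9 (O(¬seal_audit_trail -> ¬authorize_directive)) is O(authorize_directive -> seal_audit_trail), and O(authorize_directive) is already established, so O(seal_audit_trail).
The contrapositive of premise 7 (O(submit_summons -> ¬seal_audit_trail)) is O(seal_audit_trail -> ¬submit_summons), and O(seal_audit_trail) is already established, so O(¬submit_summons).
But premise 1 directly asserts O(submit_summons).
We now have both O(¬submit_summons) and O(submit_summons) — submit_summons is simultaneously obligatory and forbidden, violating the D-axiom.

Inconsistent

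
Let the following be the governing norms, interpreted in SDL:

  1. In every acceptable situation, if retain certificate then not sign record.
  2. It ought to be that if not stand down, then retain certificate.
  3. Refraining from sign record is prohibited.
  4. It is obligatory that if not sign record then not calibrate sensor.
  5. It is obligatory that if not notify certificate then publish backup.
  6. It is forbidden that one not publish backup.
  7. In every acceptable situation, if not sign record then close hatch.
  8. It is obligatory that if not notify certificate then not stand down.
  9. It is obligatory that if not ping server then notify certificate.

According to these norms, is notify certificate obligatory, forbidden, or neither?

F(¬sign_record) at premise 3 means O(sign_record).
Premise 1, O(retain_certificate → ¬sign_record), contraposes to O(sign_record → ¬retain_certificate); with O(sign_record) we get O(¬retain_certificate).
The contrapositive of premise 2 (O(¬stand_down → retain_certificate)) is O(¬retain_certificate → stand_down), and O(¬retain_certificate) is already established, so O(stand_down).
The contrapositive of premise 8 (O(¬notify_certificate → ¬stand_down)) is O(stand_down → notify_certificate), and O(stand_down) is already established, so O(notify_certificate).
Premises 4, 5, 6, 7, 9 do not contribute to this derivation.
Hence notify_certificate is obligatory.

Obligatory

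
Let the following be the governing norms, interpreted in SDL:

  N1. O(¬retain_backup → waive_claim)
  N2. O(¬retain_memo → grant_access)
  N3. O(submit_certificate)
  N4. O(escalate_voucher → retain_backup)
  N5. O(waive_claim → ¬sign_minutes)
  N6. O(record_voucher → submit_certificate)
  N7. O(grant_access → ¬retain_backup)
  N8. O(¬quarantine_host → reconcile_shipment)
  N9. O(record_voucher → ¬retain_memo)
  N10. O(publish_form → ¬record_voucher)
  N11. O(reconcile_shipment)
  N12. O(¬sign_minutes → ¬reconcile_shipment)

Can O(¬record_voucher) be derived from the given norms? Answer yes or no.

From premise 11 we have O(reconcile_shipment).
The contrapositive of premise 12 (O(¬sign_minutes → ¬reconcile_shipment)) is O(reconcile_shipment → sign_minutes), and O(reconcile_shipment) is already established, so O(sign_minutes).
Premise 5, O(waive_claim → ¬sign_minutes), contraposes to O(sign_minutes → ¬waive_claim); with O(sign_minutes) we get O(¬waive_claim).
Premise 1 is O(¬retain_backup → waive_claim); contrapositively O(¬waive_claim → retain_backup). Since O(¬waive_claim) holds, K gives O(retain_backup).
The contrapositive of premise 7 (O(grant_access → ¬retain_backup)) is O(retain_backup → ¬grant_access), and O(retain_backup) is already established, so O(¬grant_access).
Premise 2 is O(¬retain_memo → grant_access); contrapositively O(¬grant_access → retain_memo). Since O(¬grant_access) holds, K gives O(retain_memo).
The contrapositive of premise 9 (O(record_voucher → ¬retain_memo)) is O(retain_memo → ¬record_voucher), and O(retain_memo) is already established, so O(¬record_voucher).
Premises 3, 4, 6, 8, 10 do not contribute to this derivation.
So O(¬record_voucher) follows.

Yes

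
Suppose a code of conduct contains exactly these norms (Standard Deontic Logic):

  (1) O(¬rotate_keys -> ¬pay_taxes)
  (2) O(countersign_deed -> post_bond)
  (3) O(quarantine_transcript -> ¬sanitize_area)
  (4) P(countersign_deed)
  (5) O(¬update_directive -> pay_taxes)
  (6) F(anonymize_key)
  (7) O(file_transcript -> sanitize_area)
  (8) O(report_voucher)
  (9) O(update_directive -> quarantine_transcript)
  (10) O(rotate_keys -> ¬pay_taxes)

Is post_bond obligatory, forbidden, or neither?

Neither

Premise 2 is O(countersign_deed -> post_bond), but O(countersign_deed) is not derivable from the premises (the permission P(countersign_deed) asserts only ¬O(¬countersign_deed), not O(countersign_deed)), so it does not yield O(post_bond).
No premise or chain of K-axiom applications forces O(post_bond), and none forces O(¬post_bond). So post_bond is neither obligatory nor forbidden under these norms.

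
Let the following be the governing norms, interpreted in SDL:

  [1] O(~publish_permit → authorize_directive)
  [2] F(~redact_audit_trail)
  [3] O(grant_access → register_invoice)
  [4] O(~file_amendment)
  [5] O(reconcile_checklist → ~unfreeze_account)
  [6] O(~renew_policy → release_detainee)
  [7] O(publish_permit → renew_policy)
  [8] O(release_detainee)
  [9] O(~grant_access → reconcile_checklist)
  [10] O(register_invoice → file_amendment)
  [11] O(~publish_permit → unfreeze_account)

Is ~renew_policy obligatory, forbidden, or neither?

From premise 4 we have O(~file_amendment).
Premise 10, O(register_invoice → file_amendment), contraposes to O(~file_amendment → ~register_invoice); with O(~file_amendment) we get O(~register_invoice).
Premise 3 is O(grant_access → register_invoice); contrapositively O(~register_invoice → ~grant_access). Since O(~register_invoice) holds, K gives O(~grant_access).
Applying K to premise 9 (O(~grant_access → reconcile_checklist)) and O(~grant_access) yields O(reconcile_checklist).
Premise 5 is O(reconcile_checklist → ~unfreeze_account); since O(reconcile_checklist), deontic closure gives O(~unfreeze_account).
The contrapositive of premise 11 (O(~publish_permit → unfreeze_account)) is O(~unfreeze_account → publish_permit), and O(~unfreeze_account) is already established, so O(publish_permit).
From O(publish_permit) and premise 7, O(publish_permit → renew_policy), we obtain O(renew_policy).
Premises 1, 2, 6, 8 do not contribute to this derivation.
Thus O(renew_policy), which is F(~renew_policy): ~renew_policy is forbidden.

Forbidden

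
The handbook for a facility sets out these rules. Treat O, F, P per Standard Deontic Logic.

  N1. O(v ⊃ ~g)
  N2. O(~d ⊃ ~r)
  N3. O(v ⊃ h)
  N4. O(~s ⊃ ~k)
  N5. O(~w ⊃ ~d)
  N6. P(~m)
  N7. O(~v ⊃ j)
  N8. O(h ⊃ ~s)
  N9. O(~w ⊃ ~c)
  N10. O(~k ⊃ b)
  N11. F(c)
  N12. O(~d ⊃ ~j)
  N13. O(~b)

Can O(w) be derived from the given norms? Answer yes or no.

From premise 13 we have O(~b).
Premise 10, O(~k ⊃ b), contraposes to O(~b ⊃ k); with O(~b) we get O(k).
The contrapositive of premise 4 (O(~s ⊃ ~k)) is O(k ⊃ s), and O(k) is already established, so O(s).
The contrapositive of premise 8 (O(h ⊃ ~s)) is O(s ⊃ ~h), and O(s) is already established, so O(~h).
Premise 3 is O(v ⊃ h); contrapositively O(~h ⊃ ~v). Since O(~h) holds, K gives O(~v).
Applying K to premise 7 (O(~v ⊃ j)) and O(~v) yields O(j).
The contrapositive of premise 12 (O(~d ⊃ ~j)) is O(j ⊃ d), and O(j) is already established, so O(d).
Premise 5, O(~w ⊃ ~d), contraposes to O(d ⊃ w); with O(d) we get O(w).
Premises 1, 2, 6, 9, 11 do not contribute to this derivation.
So O(w) follows.

Yes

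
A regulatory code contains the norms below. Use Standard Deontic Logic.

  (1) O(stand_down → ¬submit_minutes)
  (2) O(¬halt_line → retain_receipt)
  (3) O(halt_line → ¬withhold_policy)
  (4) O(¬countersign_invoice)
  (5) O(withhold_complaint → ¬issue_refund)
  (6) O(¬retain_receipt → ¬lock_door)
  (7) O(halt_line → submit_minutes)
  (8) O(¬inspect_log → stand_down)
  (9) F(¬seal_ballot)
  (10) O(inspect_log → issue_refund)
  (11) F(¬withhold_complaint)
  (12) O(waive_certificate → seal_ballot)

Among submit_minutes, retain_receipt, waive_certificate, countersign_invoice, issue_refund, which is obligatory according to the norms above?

Premise 11, F(¬withhold_complaint), is equivalent to O(withhold_complaint).
Premise 5 is O(withhold_complaint → ¬issue_refund); since O(withhold_complaint), deontic closure gives O(¬issue_refund).
Premise 10, O(inspect_log → issue_refund), contraposes to O(¬issue_refund → ¬inspect_log); with O(¬issue_refund) we get O(¬inspect_log).
With premise 8, O(¬inspect_log → stand_down), the K-axiom yields O(stand_down).
Premise 1 is O(stand_down → ¬submit_minutes); since O(stand_down), deontic closure gives O(¬submit_minutes).
Premise 7 is O(halt_line → submit_minutes); contrapositively O(¬submit_minutes → ¬halt_line). Since O(¬submit_minutes) holds, K gives O(¬halt_line).
With premise 2, O(¬halt_line → retain_receipt), the K-axiom yields O(retain_receipt).
So O(retain_receipt) holds — retain_receipt is obligatory. None of the other listed options is made obligatory by any chain of premises.

retain_receipt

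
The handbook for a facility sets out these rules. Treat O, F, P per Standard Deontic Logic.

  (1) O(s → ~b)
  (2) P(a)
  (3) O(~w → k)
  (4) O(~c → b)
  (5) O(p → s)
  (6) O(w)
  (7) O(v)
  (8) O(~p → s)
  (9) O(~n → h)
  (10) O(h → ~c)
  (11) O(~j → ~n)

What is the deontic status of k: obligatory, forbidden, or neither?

Neither

Premise 3 is O(~w → k), but O(~w) is not derivable from the premises, so it does not yield O(k).
No premise or chain of K-axiom applications forces O(k), and none forces O(~k). So k is neither obligatory nor forbidden under these norms.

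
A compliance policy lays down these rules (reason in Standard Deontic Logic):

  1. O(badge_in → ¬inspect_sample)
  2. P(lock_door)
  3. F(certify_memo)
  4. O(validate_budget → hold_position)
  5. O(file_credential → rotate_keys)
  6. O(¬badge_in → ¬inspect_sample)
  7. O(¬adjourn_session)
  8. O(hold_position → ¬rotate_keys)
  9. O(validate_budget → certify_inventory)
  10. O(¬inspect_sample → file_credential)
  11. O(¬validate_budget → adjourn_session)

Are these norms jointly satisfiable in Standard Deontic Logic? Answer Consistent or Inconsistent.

Inconsistent

By case analysis on badge_in: premise 1 gives O(badge_in → ¬inspect_sample) and premise 6 gives O(¬badge_in → ¬inspect_sample), so O(¬inspect_sample) either way.
Premise 10 is O(¬inspect_sample → file_credential); since O(¬inspect_sample), deontic closure gives O(file_credential).
From O(file_credential) and premise 5, O(file_credential → rotate_keys), we obtain O(rotate_keys).
Premise 8 is O(hold_position → ¬rotate_keys); contrapositively O(rotate_keys → ¬hold_position). Since O(rotate_keys) holds, K gives O(¬hold_position).
The contrapositive of premise 4 (O(validate_budget → hold_position)) is O(¬hold_position → ¬validate_budget), and O(¬hold_position) is already established, so O(¬validate_budget).
With premise 11, O(¬validate_budget → adjourn_session), the K-axiom yields O(adjourn_session).
However, premise 7 gives O(¬adjourn_session).
We now have both O(adjourn_session) and O(¬adjourn_session) — adjourn_session is simultaneously obligatory and forbidden, violating the D-axiom.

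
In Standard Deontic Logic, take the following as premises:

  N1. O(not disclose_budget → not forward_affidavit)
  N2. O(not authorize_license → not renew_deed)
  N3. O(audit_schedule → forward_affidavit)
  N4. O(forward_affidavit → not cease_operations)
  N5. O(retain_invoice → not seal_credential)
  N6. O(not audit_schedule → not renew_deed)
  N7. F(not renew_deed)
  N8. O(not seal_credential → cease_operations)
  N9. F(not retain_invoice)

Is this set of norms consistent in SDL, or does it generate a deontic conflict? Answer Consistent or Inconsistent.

Inconsistent

Premise 9 is F(not retain_invoice), i.e. O(retain_invoice).
From O(retain_invoice) and premise 5, O(retain_invoice → not seal_credential), we obtain O(not seal_credential).
From O(not seal_credential) and premise 8, O(not seal_credential → cease_operations), we obtain O(cease_operations).
Premise 4, O(forward_affidavit → not cease_operations), contraposes to O(cease_operations → not forward_affidavit); with O(cease_operations) we get O(not forward_affidavit).
The contrapositive of premise 3 (O(audit_schedule → forward_affidavit)) is O(not forward_affidavit → not audit_schedule), and O(not forward_affidavit) is already established, so O(not audit_schedule).
With premise 6, O(not audit_schedule → not renew_deed), the K-axiom yields O(not renew_deed).
But premise 7, F(not renew_deed), means O(renew_deed).
We now have both O(not renew_deed) and O(renew_deed) — renew_deed is simultaneously obligatory and forbidden, violating the D-axiom.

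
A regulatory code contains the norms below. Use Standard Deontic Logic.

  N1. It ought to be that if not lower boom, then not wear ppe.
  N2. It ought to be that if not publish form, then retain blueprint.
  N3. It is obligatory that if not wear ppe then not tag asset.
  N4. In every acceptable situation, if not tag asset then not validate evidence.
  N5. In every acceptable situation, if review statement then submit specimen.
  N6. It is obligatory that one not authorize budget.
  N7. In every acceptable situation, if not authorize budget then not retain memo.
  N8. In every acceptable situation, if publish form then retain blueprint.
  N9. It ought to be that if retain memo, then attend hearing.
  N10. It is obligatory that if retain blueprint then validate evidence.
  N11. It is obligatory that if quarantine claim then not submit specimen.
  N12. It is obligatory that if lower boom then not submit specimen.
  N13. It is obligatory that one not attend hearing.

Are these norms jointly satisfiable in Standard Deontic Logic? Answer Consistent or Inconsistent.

Premise 9 is O(retain_memo → attend_hearing), but O(retain_memo) is not derivable from the premises, so it does not yield O(attend_hearing).
So O(attend_hearing) is not derivable, and the apparent clash with O(¬attend_hearing) does not arise.
A world satisfying every obligation exists (e.g. attend_hearing=false, authorize_budget=false, lower_boom=true, publish_form=false, quarantine_claim=false, retain_blueprint=true, retain_memo=false, review_statement=false, submit_specimen=false, tag_asset=true, validate_evidence=true, wear_ppe=true); no atom is both obligatory and forbidden, so the set is consistent.

Consistent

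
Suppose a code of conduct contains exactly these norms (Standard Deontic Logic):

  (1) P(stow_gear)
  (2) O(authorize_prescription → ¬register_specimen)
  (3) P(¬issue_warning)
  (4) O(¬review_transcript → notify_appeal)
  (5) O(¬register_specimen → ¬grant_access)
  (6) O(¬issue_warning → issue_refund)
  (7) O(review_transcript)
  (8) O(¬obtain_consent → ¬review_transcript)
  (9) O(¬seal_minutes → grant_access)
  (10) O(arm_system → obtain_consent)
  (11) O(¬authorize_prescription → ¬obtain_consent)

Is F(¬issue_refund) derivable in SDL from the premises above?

No

Premise 6 is O(¬issue_warning → issue_refund), but O(¬issue_warning) is not derivable from the premises (the permission P(¬issue_warning) asserts only ¬O(issue_warning), not O(¬issue_warning)), so it does not yield O(issue_refund).
No other premise forces O(issue_refund). An ideal world satisfying every premise can still have ¬issue_refund true, so F(¬issue_refund) is not derivable.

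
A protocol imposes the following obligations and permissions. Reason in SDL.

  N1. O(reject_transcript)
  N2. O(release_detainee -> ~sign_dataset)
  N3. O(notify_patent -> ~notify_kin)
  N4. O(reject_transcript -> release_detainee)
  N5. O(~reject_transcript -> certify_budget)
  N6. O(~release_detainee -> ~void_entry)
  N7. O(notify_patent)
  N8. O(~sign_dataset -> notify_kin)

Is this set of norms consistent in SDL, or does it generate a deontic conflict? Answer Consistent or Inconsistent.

Inconsistent

Premise 1 gives O(reject_transcript).
Premise 4 is O(reject_transcript -> release_detainee); since O(reject_transcript), deontic closure gives O(release_detainee).
Premise 2 is O(release_detainee -> ~sign_dataset); since O(release_detainee), deontic closure gives O(~sign_dataset).
From O(~sign_dataset) and premise 8, O(~sign_dataset -> notify_kin), we obtain O(notify_kin).
Premise 3 is O(notify_patent -> ~notify_kin); contrapositively O(notify_kin -> ~notify_patent). Since O(notify_kin) holds, K gives O(~notify_patent).
But premise 7 directly asserts O(notify_patent).
We now have both O(~notify_patent) and O(notify_patent) — notify_patent is simultaneously obligatory and forbidden, violating the D-axiom.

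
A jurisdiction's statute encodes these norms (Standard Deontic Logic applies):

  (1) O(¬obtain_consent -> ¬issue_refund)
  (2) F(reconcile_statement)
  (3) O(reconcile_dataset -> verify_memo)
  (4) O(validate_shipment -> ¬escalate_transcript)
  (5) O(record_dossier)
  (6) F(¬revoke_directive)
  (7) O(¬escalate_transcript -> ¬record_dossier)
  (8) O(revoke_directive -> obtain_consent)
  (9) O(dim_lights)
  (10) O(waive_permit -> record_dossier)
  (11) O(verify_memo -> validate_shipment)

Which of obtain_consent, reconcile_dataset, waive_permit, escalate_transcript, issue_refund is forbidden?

reconcile_dataset

From premise 5 we have O(record_dossier).
Premise 7 is O(¬escalate_transcript -> ¬record_dossier); contrapositively O(record_dossier -> escalate_transcript). Since O(record_dossier) holds, K gives O(escalate_transcript).
Premise 4 is O(validate_shipment -> ¬escalate_transcript); contrapositively O(escalate_transcript -> ¬validate_shipment). Since O(escalate_transcript) holds, K gives O(¬validate_shipment).
Premise 11 is O(verify_memo -> validate_shipment); contrapositively O(¬validate_shipment -> ¬verify_memo). Since O(¬validate_shipment) holds, K gives O(¬verify_memo).
The contrapositive of premise 3 (O(reconcile_dataset -> verify_memo)) is O(¬verify_memo -> ¬reconcile_dataset), and O(¬verify_memo) is already established, so O(¬reconcile_dataset).
So O(¬reconcile_dataset) holds, i.e. reconcile_dataset is forbidden. None of the other listed options is forbidden under the premises.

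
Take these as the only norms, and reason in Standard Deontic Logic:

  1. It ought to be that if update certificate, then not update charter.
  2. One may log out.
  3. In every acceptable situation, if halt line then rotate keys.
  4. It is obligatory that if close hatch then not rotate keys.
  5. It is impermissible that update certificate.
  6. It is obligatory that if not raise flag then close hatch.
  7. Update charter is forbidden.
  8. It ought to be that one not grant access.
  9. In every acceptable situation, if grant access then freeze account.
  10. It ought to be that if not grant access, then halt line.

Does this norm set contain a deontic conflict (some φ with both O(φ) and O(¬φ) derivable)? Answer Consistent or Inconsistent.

Consistent

Premise 1 is O(update_certificate → ¬update_charter); even if O(¬update_charter) held, inferring O(update_certificate) would be affirming the consequent — invalid.
So O(update_certificate) is not derivable, and the apparent clash with O(¬update_certificate) does not arise.
A world satisfying every obligation exists (e.g. close_hatch=false, freeze_account=false, grant_access=false, halt_line=true, log_out=false, raise_flag=true, rotate_keys=true, update_certificate=false, update_charter=false); no atom is both obligatory and forbidden, so the set is consistent.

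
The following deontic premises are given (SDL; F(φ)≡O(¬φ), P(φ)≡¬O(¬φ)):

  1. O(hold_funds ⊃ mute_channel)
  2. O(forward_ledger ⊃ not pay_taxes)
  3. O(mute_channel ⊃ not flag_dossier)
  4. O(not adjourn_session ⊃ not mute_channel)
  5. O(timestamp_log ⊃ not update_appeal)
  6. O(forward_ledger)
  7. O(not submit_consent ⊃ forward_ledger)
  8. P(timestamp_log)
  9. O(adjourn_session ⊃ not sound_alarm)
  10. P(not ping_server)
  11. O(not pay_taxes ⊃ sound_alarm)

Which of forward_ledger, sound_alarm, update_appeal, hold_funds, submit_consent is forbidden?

Premise 6 states O(forward_ledger) outright.
From O(forward_ledger) and premise 2, O(forward_ledger ⊃ not pay_taxes), we obtain O(not pay_taxes).
Premise 11 is O(not pay_taxes ⊃ sound_alarm); since O(not pay_taxes), deontic closure gives O(sound_alarm).
The contrapositive of premise 9 (O(adjourn_session ⊃ not sound_alarm)) is O(sound_alarm ⊃ not adjourn_session), and O(sound_alarm) is already established, so O(not adjourn_session).
From O(not adjourn_session) and premise 4, O(not adjourn_session ⊃ not mute_channel), we obtain O(not mute_channel).
Premise 1 is O(hold_funds ⊃ mute_channel); contrapositively O(not mute_channel ⊃ not hold_funds). Since O(not mute_channel) holds, K gives O(not hold_funds).
So O(not hold_funds) holds, i.e. hold_funds is forbidden. None of the other listed options is forbidden under the premises.

hold_funds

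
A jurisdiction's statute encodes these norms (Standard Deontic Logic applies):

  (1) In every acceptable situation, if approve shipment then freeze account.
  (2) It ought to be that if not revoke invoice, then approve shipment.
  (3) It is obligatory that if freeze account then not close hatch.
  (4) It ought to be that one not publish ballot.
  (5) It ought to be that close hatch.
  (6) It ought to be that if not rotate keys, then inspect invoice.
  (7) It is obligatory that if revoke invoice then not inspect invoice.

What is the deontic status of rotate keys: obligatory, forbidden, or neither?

Obligatory

Premise 5 states O(close_hatch) outright.
Premise 3, O(freeze_account → ¬close_hatch), contraposes to O(close_hatch → ¬freeze_account); with O(close_hatch) we get O(¬freeze_account).
Premise 1 is O(approve_shipment → freeze_account); contrapositively O(¬freeze_account → ¬approve_shipment). Since O(¬freeze_account) holds, K gives O(¬approve_shipment).
The contrapositive of premise 2 (O(¬revoke_invoice → approve_shipment)) is O(¬approve_shipment → revoke_invoice), and O(¬approve_shipment) is already established, so O(revoke_invoice).
Applying K to premise 7 (O(revoke_invoice → ¬inspect_invoice)) and O(revoke_invoice) yields O(¬inspect_invoice).
Premise 6 is O(¬rotate_keys → inspect_invoice); contrapositively O(¬inspect_invoice → rotate_keys). Since O(¬inspect_invoice) holds, K gives O(rotate_keys).
Premise 4 does not contribute to this derivation.
Hence rotate_keys is obligatory.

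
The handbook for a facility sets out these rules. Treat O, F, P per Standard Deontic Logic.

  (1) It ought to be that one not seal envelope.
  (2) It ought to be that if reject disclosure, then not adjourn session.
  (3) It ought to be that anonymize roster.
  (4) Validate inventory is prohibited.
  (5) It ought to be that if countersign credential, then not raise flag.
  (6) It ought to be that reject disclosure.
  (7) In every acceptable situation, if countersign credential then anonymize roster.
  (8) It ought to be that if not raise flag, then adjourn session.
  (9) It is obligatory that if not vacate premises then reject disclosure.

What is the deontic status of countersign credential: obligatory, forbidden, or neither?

Forbidden

Premise 6 gives O(reject_disclosure).
Premise 2 is O(reject_disclosure → ¬adjourn_session); since O(reject_disclosure), deontic closure gives O(¬adjourn_session).
Premise 8, O(¬raise_flag → adjourn_session), contraposes to O(¬adjourn_session → raise_flag); with O(¬adjourn_session) we get O(raise_flag).
Premise 5 is O(countersign_credential → ¬raise_flag); contrapositively O(raise_flag → ¬countersign_credential). Since O(raise_flag) holds, K gives O(¬countersign_credential).
Premises 1, 3, 4, 7, 9 do not contribute to this derivation.
Thus O(¬countersign_credential), which is F(countersign_credential): countersign_credential is forbidden.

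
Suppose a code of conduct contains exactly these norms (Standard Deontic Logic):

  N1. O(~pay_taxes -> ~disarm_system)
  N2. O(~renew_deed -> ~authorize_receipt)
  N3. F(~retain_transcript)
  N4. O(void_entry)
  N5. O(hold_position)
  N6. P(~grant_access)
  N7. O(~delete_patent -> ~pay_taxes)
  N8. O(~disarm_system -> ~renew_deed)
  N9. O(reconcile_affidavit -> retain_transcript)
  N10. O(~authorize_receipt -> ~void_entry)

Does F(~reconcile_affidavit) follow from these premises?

Premise 9 is O(reconcile_affidavit -> retain_transcript); even if O(retain_transcript) held, inferring O(reconcile_affidavit) would be affirming the consequent — invalid.
No other premise forces O(reconcile_affidavit). An ideal world satisfying every premise can still have ~reconcile_affidavit true, so F(~reconcile_affidavit) is not derivable.

No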